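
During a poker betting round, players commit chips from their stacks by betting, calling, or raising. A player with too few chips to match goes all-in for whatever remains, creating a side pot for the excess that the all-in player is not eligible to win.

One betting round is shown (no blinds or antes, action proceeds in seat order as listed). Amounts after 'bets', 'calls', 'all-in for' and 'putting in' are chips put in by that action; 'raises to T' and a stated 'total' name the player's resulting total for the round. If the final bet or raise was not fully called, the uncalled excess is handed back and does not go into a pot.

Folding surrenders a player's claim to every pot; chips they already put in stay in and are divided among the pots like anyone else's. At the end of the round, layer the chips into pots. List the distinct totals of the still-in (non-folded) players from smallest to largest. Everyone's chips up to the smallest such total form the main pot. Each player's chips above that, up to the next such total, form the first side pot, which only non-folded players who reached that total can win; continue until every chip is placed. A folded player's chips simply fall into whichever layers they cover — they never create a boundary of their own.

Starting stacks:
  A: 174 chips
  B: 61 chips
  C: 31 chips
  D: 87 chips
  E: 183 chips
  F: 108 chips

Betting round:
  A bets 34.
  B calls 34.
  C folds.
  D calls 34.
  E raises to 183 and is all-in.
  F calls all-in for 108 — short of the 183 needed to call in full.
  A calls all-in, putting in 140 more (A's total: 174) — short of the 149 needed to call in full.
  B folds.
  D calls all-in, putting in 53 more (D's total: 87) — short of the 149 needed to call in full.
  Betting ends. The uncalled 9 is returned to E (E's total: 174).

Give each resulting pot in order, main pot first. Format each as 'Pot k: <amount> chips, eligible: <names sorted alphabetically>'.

Pot 1: 382 chips, eligible: A, D, E, F
Pot 2: 63 chips, eligible: A, E, F
Pot 3: 132 chips, eligible: A, E

Derivation:
Contributions (after 9 returned to E): A=174, B=34, D=87, E=174, F=108
Folded: B, C
Pot levels (distinct totals of non-folded players): 87, 108, 174
Layer 1-87: A 87 + B 34 + D 87 + E 87 + F 87 = 382 chips; eligible A, D, E, F
Layer 88-108: 21 each from A, E, F = 21*3 = 63 chips; eligible A, E, F
Layer 109-174: 66 each from A, E = 66*2 = 132 chips; eligible A, E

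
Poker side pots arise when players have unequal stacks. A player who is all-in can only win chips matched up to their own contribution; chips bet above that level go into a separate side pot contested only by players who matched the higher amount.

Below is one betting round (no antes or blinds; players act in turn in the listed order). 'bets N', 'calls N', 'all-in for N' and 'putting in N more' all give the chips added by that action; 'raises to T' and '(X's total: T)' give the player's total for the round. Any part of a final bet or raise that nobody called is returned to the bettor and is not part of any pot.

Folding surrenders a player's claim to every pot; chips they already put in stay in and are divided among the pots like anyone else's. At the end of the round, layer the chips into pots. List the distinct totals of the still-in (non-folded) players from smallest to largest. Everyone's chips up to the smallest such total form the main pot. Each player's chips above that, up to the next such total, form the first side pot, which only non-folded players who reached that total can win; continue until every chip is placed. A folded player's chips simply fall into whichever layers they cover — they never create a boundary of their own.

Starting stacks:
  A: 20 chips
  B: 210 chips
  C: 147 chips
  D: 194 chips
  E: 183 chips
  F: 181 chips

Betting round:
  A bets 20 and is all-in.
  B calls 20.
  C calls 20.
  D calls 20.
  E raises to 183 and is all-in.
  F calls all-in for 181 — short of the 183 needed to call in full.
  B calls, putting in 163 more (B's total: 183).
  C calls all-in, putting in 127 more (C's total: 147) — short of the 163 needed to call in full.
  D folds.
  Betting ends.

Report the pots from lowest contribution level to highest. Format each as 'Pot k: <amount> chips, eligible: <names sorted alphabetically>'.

Pot 1: 120 chips, eligible: A, B, C, E, F
Pot 2: 508 chips, eligible: B, C, E, F
Pot 3: 102 chips, eligible: B, E, F
Pot 4: 4 chips, eligible: B, E

Derivation:
Contributions: A=20, B=183, C=147, D=20, E=183, F=181
Folded: D
Pot levels (distinct totals of non-folded players): 20, 147, 181, 183
Layer 1-20: 20 each from A, B, C, D, E, F = 20*6 = 120 chips; eligible A, B, C, E, F
Layer 21-147: 127 each from B, C, E, F = 127*4 = 508 chips; eligible B, C, E, F
Layer 148-181: 34 each from B, E, F = 34*3 = 102 chips; eligible B, E, F
Layer 182-183: 2 each from B, E = 2*2 = 4 chips; eligible B, E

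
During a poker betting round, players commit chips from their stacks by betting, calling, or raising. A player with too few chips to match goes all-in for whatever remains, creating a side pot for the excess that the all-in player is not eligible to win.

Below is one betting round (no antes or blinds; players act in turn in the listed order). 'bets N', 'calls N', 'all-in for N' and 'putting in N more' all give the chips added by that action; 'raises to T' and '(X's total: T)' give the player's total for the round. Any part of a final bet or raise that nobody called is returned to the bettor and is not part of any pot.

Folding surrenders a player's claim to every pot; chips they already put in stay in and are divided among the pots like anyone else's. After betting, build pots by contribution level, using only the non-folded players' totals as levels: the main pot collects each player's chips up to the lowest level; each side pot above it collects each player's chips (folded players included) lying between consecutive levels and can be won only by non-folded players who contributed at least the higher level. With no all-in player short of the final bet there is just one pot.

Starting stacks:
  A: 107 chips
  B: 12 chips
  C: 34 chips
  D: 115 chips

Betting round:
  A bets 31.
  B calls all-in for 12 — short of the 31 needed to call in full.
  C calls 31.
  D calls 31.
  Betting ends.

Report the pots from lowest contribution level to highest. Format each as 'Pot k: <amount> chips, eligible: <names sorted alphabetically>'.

Pot 1: 48 chips, eligible: A, B, C, D
Pot 2: 57 chips, eligible: A, C, D

Derivation:
Contributions: A=31, B=12, C=31, D=31
Pot levels (distinct totals of non-folded players): 12, 31
Layer 1-12: 12 each from A, B, C, D = 12*4 = 48 chips; eligible A, B, C, D
Layer 13-31: 19 each from A, C, D = 19*3 = 57 chips; eligible A, C, D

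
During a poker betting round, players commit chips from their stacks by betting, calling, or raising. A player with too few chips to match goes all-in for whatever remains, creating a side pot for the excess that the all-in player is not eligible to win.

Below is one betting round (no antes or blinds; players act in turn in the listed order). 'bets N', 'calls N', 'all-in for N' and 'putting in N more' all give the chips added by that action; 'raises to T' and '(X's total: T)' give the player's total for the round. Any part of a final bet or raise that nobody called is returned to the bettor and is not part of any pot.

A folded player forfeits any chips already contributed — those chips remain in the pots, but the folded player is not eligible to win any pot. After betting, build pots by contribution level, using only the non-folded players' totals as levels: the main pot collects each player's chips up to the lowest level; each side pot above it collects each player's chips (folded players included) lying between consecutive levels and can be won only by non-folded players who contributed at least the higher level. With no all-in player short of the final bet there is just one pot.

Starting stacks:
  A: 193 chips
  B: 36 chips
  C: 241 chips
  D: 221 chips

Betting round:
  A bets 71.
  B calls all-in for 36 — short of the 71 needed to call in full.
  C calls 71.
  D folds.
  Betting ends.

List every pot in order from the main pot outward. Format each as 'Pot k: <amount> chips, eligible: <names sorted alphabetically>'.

Contributions: A=71, B=36, C=71
Folded: D
Pot levels (distinct totals of non-folded players): 36, 71
Layer 1-36: 36 each from A, B, C = 36*3 = 108 chips; eligible A, B, C
Layer 37-71: 35 each from A, C = 35*2 = 70 chips; eligible A, C

Pot 1: 108 chips, eligible: A, B, C
Pot 2: 70 chips, eligible: A, C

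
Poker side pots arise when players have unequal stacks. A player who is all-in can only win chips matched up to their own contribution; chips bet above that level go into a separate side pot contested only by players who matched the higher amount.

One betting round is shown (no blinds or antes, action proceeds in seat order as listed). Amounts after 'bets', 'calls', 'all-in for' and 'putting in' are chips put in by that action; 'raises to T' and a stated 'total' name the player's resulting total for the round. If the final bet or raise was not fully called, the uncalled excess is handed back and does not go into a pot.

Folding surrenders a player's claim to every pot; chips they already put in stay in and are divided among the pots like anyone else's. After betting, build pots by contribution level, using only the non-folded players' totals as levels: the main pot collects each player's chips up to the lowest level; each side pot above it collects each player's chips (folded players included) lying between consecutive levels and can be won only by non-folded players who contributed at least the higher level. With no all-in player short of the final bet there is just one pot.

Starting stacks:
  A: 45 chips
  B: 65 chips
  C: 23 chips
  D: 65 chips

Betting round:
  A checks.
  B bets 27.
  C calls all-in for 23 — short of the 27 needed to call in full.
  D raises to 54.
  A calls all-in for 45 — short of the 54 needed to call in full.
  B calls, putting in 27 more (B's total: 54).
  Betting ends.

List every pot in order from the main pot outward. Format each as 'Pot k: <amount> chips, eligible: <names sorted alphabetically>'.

Contributions: A=45, B=54, C=23, D=54
Pot levels (distinct totals of non-folded players): 23, 45, 54
Layer 1-23: 23 each from A, B, C, D = 23*4 = 92 chips; eligible A, B, C, D
Layer 24-45: 22 each from A, B, D = 22*3 = 66 chips; eligible A, B, D
Layer 46-54: 9 each from B, D = 9*2 = 18 chips; eligible B, D

Pot 1: 92 chips, eligible: A, B, C, D
Pot 2: 66 chips, eligible: A, B, D
Pot 3: 18 chips, eligible: B, D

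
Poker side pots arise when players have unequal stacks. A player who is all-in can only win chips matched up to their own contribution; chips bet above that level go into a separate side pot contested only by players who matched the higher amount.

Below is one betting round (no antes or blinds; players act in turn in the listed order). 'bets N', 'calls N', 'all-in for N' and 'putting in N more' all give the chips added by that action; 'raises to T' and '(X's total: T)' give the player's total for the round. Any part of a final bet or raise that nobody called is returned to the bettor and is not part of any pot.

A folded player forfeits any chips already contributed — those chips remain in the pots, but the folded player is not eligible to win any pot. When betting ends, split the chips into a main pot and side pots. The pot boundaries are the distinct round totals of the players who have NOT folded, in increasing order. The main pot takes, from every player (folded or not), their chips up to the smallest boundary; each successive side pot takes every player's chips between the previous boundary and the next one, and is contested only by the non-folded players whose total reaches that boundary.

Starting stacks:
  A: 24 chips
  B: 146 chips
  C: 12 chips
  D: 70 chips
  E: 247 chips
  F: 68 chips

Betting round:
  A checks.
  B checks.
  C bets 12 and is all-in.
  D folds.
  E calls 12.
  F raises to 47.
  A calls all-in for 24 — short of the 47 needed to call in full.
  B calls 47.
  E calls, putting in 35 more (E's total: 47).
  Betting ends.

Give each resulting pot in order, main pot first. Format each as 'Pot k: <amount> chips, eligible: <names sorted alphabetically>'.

Pot 1: 60 chips, eligible: A, B, C, E, F
Pot 2: 48 chips, eligible: A, B, E, F
Pot 3: 69 chips, eligible: B, E, F

Derivation:
Contributions: A=24, B=47, C=12, E=47, F=47
Folded: D
Pot levels (distinct totals of non-folded players): 12, 24, 47
Layer 1-12: 12 each from A, B, C, E, F = 12*5 = 60 chips; eligible A, B, C, E, F
Layer 13-24: 12 each from A, B, E, F = 12*4 = 48 chips; eligible A, B, E, F
Layer 25-47: 23 each from B, E, F = 23*3 = 69 chips; eligible B, E, F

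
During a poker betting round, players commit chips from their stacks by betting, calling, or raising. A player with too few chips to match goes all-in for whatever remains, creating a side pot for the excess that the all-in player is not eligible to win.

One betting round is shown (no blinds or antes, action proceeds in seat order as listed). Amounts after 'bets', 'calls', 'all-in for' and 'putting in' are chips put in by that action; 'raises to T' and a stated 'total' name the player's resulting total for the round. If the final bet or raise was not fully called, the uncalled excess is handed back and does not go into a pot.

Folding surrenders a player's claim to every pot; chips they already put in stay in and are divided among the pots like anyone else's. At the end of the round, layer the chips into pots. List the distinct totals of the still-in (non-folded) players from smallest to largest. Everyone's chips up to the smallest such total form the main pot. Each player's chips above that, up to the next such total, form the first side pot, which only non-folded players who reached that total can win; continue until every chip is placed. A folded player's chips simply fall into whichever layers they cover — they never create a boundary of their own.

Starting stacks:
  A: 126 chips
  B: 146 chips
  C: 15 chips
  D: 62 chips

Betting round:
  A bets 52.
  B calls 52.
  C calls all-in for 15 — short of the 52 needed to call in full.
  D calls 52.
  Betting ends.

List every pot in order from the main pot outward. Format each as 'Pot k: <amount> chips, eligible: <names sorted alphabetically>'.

Pot 1: 60 chips, eligible: A, B, C, D
Pot 2: 111 chips, eligible: A, B, D

Derivation:
Contributions: A=52, B=52, C=15, D=52
Pot levels (distinct totals of non-folded players): 15, 52
Layer 1-15: 15 each from A, B, C, D = 15*4 = 60 chips; eligible A, B, C, D
Layer 16-52: 37 each from A, B, D = 37*3 = 111 chips; eligible A, B, D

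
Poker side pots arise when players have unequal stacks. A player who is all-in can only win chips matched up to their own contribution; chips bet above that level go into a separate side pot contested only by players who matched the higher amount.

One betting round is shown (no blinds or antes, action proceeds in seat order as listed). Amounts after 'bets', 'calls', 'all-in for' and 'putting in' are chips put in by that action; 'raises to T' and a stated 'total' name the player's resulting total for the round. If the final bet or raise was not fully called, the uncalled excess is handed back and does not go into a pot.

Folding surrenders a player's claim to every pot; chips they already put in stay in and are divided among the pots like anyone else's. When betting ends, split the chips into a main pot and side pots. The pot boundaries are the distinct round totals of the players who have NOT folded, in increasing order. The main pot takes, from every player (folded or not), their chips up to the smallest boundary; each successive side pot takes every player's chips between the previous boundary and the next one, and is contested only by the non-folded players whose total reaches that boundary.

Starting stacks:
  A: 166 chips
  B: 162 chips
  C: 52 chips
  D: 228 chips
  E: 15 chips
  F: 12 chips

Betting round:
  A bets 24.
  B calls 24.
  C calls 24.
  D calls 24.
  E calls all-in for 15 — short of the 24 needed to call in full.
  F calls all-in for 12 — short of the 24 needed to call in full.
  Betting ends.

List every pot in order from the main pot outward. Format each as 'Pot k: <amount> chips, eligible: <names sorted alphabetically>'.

Contributions: A=24, B=24, C=24, D=24, E=15, F=12
Pot levels (distinct totals of non-folded players): 12, 15, 24
Layer 1-12: 12 each from A, B, C, D, E, F = 12*6 = 72 chips; eligible A, B, C, D, E, F
Layer 13-15: 3 each from A, B, C, D, E = 3*5 = 15 chips; eligible A, B, C, D, E
Layer 16-24: 9 each from A, B, C, D = 9*4 = 36 chips; eligible A, B, C, D

Pot 1: 72 chips, eligible: A, B, C, D, E, F
Pot 2: 15 chips, eligible: A, B, C, D, E
Pot 3: 36 chips, eligible: A, B, C, D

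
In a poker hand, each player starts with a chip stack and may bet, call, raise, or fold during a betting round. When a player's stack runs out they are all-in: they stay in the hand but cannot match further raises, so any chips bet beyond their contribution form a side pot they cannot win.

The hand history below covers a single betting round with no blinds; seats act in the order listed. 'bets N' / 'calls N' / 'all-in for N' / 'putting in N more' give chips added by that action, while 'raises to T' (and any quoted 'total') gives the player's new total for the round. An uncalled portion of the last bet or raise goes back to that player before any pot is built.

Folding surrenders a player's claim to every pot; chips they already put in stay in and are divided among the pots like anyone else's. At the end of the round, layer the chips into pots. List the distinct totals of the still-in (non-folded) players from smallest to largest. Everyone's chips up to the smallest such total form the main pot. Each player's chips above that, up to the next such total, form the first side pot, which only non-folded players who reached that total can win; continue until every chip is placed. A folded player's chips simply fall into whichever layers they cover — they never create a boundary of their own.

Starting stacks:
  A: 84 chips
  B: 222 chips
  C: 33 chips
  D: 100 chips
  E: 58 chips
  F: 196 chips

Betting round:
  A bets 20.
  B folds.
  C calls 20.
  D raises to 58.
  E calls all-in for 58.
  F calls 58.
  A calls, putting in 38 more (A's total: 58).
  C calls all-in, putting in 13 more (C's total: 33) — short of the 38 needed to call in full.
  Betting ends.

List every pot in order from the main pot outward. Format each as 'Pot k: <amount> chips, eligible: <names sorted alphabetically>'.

Contributions: A=58, C=33, D=58, E=58, F=58
Folded: B
Pot levels (distinct totals of non-folded players): 33, 58
Layer 1-33: 33 each from A, C, D, E, F = 33*5 = 165 chips; eligible A, C, D, E, F
Layer 34-58: 25 each from A, D, E, F = 25*4 = 100 chips; eligible A, D, E, F

Pot 1: 165 chips, eligible: A, C, D, E, F
Pot 2: 100 chips, eligible: A, D, E, F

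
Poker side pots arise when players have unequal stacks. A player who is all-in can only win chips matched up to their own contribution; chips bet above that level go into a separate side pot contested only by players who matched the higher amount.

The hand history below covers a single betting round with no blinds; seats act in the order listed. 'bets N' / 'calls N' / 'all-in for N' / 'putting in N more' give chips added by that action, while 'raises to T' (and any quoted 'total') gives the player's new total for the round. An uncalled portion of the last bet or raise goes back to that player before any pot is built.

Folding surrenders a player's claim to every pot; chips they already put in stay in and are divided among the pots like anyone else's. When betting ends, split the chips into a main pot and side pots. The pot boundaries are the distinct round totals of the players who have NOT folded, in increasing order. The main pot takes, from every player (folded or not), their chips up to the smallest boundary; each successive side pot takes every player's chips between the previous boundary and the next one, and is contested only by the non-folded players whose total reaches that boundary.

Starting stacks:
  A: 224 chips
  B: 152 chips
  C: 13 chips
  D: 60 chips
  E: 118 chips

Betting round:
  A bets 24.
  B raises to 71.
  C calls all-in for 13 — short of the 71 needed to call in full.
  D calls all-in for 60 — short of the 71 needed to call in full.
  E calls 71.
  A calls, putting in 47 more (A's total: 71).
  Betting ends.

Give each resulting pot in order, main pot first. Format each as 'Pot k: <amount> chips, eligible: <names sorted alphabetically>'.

Pot 1: 65 chips, eligible: A, B, C, D, E
Pot 2: 188 chips, eligible: A, B, D, E
Pot 3: 33 chips, eligible: A, B, E

Derivation:
Contributions: A=71, B=71, C=13, D=60, E=71
Pot levels (distinct totals of non-folded players): 13, 60, 71
Layer 1-13: 13 each from A, B, C, D, E = 13*5 = 65 chips; eligible A, B, C, D, E
Layer 14-60: 47 each from A, B, D, E = 47*4 = 188 chips; eligible A, B, D, E
Layer 61-71: 11 each from A, B, E = 11*3 = 33 chips; eligible A, B, E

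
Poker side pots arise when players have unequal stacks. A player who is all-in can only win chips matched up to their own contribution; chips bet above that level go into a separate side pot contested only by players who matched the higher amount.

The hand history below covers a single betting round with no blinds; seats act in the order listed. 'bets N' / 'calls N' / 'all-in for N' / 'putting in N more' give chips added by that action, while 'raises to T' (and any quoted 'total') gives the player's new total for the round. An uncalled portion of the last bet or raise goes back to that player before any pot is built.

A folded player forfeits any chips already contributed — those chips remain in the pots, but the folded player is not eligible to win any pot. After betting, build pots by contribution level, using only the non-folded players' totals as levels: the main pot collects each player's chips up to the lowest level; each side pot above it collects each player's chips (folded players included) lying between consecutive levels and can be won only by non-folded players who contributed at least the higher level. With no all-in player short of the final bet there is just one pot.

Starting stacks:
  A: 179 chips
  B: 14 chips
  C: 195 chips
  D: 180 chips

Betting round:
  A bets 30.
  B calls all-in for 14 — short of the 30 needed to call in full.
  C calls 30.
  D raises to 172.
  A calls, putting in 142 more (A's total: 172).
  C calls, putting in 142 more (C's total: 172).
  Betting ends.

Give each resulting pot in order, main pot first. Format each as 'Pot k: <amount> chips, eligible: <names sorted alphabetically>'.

Pot 1: 56 chips, eligible: A, B, C, D
Pot 2: 474 chips, eligible: A, C, D

Derivation:
Contributions: A=172, B=14, C=172, D=172
Pot levels (distinct totals of non-folded players): 14, 172
Layer 1-14: 14 each from A, B, C, D = 14*4 = 56 chips; eligible A, B, C, D
Layer 15-172: 158 each from A, C, D = 158*3 = 474 chips; eligible A, C, D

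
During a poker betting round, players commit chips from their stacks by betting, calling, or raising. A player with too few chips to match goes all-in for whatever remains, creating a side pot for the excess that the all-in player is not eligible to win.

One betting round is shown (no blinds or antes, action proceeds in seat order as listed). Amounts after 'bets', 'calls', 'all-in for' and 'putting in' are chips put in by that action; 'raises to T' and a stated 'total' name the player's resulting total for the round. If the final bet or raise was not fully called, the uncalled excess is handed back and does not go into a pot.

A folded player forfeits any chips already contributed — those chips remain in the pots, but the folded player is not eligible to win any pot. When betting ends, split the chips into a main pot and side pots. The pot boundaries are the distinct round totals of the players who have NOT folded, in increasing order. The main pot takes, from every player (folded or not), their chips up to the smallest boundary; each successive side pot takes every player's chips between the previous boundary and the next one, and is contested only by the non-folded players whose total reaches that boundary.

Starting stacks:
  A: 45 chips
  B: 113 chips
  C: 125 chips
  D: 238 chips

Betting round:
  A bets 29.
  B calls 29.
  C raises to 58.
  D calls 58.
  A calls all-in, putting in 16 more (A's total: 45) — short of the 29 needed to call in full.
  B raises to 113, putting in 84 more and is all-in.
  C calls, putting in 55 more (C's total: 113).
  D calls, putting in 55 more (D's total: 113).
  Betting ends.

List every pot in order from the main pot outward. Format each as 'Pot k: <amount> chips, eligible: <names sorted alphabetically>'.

Contributions: A=45, B=113, C=113, D=113
Pot levels (distinct totals of non-folded players): 45, 113
Layer 1-45: 45 each from A, B, C, D = 45*4 = 180 chips; eligible A, B, C, D
Layer 46-113: 68 each from B, C, D = 68*3 = 204 chips; eligible B, C, D

Pot 1: 180 chips, eligible: A, B, C, D
Pot 2: 204 chips, eligible: B, C, D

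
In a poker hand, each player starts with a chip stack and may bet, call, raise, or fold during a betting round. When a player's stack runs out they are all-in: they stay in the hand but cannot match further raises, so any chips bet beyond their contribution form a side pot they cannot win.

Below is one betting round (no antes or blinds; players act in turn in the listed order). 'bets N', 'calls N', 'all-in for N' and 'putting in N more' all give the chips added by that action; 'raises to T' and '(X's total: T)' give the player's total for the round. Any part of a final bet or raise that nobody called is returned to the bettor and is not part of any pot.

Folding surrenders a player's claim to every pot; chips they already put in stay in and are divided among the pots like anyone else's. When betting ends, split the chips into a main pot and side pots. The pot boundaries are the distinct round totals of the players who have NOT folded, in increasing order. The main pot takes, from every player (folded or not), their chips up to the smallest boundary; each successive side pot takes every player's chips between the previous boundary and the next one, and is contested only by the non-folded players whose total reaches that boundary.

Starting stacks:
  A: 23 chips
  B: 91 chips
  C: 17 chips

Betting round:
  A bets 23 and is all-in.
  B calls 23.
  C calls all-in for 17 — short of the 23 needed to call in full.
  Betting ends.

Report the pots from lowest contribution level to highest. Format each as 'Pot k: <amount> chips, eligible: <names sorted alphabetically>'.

Pot 1: 51 chips, eligible: A, B, C
Pot 2: 12 chips, eligible: A, B

Derivation:
Contributions: A=23, B=23, C=17
Pot levels (distinct totals of non-folded players): 17, 23
Layer 1-17: 17 each from A, B, C = 17*3 = 51 chips; eligible A, B, C
Layer 18-23: 6 each from A, B = 6*2 = 12 chips; eligible A, B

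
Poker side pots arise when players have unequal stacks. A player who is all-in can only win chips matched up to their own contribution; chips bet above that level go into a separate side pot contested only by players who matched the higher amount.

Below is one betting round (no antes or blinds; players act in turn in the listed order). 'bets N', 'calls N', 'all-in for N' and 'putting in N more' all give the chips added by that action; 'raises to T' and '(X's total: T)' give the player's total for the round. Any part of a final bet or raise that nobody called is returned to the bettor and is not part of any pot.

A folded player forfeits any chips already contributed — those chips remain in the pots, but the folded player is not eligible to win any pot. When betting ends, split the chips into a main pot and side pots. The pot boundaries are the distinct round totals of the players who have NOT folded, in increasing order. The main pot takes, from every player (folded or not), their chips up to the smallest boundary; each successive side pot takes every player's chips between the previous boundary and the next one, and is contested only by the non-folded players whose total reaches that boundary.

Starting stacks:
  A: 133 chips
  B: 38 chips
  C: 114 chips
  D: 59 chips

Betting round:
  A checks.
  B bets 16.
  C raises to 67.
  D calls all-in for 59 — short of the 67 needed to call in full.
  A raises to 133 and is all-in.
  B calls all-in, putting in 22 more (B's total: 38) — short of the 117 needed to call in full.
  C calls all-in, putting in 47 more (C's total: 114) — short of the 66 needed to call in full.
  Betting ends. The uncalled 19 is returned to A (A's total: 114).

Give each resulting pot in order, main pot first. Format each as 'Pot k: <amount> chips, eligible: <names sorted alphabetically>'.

Contributions (after 19 returned to A): A=114, B=38, C=114, D=59
Pot levels (distinct totals of non-folded players): 38, 59, 114
Layer 1-38: 38 each from A, B, C, D = 38*4 = 152 chips; eligible A, B, C, D
Layer 39-59: 21 each from A, C, D = 21*3 = 63 chips; eligible A, C, D
Layer 60-114: 55 each from A, C = 55*2 = 110 chips; eligible A, C

Pot 1: 152 chips, eligible: A, B, C, D
Pot 2: 63 chips, eligible: A, C, D
Pot 3: 110 chips, eligible: A, C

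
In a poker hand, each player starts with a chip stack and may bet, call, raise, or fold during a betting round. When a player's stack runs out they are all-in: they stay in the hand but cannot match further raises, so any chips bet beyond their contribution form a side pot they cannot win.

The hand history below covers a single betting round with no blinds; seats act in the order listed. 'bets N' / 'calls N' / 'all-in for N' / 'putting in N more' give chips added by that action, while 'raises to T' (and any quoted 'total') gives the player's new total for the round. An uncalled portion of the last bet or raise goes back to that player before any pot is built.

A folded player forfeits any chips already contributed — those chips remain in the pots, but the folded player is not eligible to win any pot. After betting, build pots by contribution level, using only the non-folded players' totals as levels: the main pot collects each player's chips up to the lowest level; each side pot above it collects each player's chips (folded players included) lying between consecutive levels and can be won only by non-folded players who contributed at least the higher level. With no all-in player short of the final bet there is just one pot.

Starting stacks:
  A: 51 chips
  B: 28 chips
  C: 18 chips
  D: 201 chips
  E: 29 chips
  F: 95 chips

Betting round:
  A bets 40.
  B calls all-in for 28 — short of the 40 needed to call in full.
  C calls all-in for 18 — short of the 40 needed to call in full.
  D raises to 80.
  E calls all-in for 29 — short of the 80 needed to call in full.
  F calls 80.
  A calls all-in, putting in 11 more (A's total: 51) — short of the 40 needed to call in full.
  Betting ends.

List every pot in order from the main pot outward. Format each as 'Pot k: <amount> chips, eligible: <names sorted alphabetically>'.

Contributions: A=51, B=28, C=18, D=80, E=29, F=80
Pot levels (distinct totals of non-folded players): 18, 28, 29, 51, 80
Layer 1-18: 18 each from A, B, C, D, E, F = 18*6 = 108 chips; eligible A, B, C, D, E, F
Layer 19-28: 10 each from A, B, D, E, F = 10*5 = 50 chips; eligible A, B, D, E, F
Layer 29-29: 1 each from A, D, E, F = 1*4 = 4 chips; eligible A, D, E, F
Layer 30-51: 22 each from A, D, F = 22*3 = 66 chips; eligible A, D, F
Layer 52-80: 29 each from D, F = 29*2 = 58 chips; eligible D, F

Pot 1: 108 chips, eligible: A, B, C, D, E, F
Pot 2: 50 chips, eligible: A, B, D, E, F
Pot 3: 4 chips, eligible: A, D, E, F
Pot 4: 66 chips, eligible: A, D, F
Pot 5: 58 chips, eligible: D, F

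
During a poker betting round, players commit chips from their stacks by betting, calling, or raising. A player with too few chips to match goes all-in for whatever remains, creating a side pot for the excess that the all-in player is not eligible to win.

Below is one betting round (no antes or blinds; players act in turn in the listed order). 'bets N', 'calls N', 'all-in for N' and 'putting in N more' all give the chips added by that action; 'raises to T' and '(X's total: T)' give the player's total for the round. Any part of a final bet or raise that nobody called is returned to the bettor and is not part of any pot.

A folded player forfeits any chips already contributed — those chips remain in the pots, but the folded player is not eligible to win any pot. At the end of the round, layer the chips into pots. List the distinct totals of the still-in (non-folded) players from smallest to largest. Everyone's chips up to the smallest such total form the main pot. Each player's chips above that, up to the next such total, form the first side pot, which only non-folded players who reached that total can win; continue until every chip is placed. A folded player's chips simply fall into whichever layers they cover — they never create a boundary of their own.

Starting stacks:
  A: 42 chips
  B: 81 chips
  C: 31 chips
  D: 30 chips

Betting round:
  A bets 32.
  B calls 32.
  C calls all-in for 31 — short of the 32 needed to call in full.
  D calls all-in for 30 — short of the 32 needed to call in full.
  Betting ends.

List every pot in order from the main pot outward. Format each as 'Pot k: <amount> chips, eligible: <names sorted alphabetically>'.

Contributions: A=32, B=32, C=31, D=30
Pot levels (distinct totals of non-folded players): 30, 31, 32
Layer 1-30: 30 each from A, B, C, D = 30*4 = 120 chips; eligible A, B, C, D
Layer 31-31: 1 each from A, B, C = 1*3 = 3 chips; eligible A, B, C
Layer 32-32: 1 each from A, B = 1*2 = 2 chips; eligible A, B

Pot 1: 120 chips, eligible: A, B, C, D
Pot 2: 3 chips, eligible: A, B, C
Pot 3: 2 chips, eligible: A, B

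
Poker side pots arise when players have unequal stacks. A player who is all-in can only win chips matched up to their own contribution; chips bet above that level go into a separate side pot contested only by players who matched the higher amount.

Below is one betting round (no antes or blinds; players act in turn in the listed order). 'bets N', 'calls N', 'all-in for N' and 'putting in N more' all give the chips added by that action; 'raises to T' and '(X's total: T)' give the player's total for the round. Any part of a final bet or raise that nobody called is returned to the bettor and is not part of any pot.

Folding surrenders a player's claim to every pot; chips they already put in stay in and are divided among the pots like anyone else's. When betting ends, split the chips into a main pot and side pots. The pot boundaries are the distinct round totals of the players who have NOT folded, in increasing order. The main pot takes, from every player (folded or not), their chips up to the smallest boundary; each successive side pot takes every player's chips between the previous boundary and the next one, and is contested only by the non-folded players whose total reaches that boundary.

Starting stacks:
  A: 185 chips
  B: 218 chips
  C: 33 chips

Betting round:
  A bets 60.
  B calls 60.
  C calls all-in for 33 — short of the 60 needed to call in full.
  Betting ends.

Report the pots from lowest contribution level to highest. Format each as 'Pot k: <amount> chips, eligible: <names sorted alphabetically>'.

Contributions: A=60, B=60, C=33
Pot levels (distinct totals of non-folded players): 33, 60
Layer 1-33: 33 each from A, B, C = 33*3 = 99 chips; eligible A, B, C
Layer 34-60: 27 each from A, B = 27*2 = 54 chips; eligible A, B

Pot 1: 99 chips, eligible: A, B, C
Pot 2: 54 chips, eligible: A, B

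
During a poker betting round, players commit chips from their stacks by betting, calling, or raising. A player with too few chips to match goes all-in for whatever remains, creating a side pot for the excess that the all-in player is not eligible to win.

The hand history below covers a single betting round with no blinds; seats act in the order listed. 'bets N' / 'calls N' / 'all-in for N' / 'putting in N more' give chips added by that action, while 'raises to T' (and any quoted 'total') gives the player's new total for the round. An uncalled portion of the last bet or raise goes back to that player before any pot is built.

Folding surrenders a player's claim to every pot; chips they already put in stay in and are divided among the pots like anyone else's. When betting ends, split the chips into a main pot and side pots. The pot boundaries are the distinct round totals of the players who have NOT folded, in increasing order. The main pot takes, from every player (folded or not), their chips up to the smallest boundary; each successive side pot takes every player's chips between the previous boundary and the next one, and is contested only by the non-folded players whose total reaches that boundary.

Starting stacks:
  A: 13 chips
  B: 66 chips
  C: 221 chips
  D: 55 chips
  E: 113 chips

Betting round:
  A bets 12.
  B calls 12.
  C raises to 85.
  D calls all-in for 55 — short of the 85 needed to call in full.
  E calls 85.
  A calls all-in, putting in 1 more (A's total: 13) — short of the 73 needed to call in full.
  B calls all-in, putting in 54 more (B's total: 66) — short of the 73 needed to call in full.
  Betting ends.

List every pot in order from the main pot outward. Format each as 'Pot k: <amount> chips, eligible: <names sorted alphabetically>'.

Pot 1: 65 chips, eligible: A, B, C, D, E
Pot 2: 168 chips, eligible: B, C, D, E
Pot 3: 33 chips, eligible: B, C, E
Pot 4: 38 chips, eligible: C, E

Derivation:
Contributions: A=13, B=66, C=85, D=55, E=85
Pot levels (distinct totals of non-folded players): 13, 55, 66, 85
Layer 1-13: 13 each from A, B, C, D, E = 13*5 = 65 chips; eligible A, B, C, D, E
Layer 14-55: 42 each from B, C, D, E = 42*4 = 168 chips; eligible B, C, D, E
Layer 56-66: 11 each from B, C, E = 11*3 = 33 chips; eligible B, C, E
Layer 67-85: 19 each from C, E = 19*2 = 38 chips; eligible C, E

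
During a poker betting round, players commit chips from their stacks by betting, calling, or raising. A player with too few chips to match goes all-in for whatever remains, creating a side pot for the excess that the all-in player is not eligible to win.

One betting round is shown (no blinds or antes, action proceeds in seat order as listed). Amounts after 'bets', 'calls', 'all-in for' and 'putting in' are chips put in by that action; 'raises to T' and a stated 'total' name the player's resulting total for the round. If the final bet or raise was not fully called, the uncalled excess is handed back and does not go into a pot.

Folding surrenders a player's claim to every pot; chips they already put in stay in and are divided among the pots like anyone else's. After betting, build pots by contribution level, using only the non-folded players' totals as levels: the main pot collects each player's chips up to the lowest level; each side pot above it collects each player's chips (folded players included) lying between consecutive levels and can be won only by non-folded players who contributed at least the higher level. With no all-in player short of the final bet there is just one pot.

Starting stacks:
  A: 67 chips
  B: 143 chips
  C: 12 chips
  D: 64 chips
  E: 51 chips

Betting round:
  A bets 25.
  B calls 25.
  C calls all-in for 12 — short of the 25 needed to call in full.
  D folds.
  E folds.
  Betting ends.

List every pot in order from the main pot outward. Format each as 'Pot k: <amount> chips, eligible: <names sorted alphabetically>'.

Pot 1: 36 chips, eligible: A, B, C
Pot 2: 26 chips, eligible: A, B

Derivation:
Contributions: A=25, B=25, C=12
Folded: D, E
Pot levels (distinct totals of non-folded players): 12, 25
Layer 1-12: 12 each from A, B, C = 12*3 = 36 chips; eligible A, B, C
Layer 13-25: 13 each from A, B = 13*2 = 26 chips; eligible A, B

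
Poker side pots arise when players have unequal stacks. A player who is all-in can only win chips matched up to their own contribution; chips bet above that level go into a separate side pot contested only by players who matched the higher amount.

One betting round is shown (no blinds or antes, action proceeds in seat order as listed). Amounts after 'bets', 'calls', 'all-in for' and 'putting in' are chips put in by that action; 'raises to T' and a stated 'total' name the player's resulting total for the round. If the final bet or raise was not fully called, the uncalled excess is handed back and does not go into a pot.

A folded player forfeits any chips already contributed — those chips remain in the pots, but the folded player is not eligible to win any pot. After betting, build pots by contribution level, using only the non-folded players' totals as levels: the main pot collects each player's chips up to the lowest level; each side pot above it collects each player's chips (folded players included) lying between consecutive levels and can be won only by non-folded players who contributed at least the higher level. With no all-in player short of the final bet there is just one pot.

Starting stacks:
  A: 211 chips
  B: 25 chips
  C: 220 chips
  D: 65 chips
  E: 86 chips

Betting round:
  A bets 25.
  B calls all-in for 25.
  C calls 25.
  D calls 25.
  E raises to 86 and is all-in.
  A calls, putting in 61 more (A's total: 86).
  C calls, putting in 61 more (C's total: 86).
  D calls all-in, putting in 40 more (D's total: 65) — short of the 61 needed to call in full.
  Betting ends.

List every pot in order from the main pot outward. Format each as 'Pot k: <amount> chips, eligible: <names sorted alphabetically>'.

Contributions: A=86, B=25, C=86, D=65, E=86
Pot levels (distinct totals of non-folded players): 25, 65, 86
Layer 1-25: 25 each from A, B, C, D, E = 25*5 = 125 chips; eligible A, B, C, D, E
Layer 26-65: 40 each from A, C, D, E = 40*4 = 160 chips; eligible A, C, D, E
Layer 66-86: 21 each from A, C, E = 21*3 = 63 chips; eligible A, C, E

Pot 1: 125 chips, eligible: A, B, C, D, E
Pot 2: 160 chips, eligible: A, C, D, E
Pot 3: 63 chips, eligible: A, C, E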